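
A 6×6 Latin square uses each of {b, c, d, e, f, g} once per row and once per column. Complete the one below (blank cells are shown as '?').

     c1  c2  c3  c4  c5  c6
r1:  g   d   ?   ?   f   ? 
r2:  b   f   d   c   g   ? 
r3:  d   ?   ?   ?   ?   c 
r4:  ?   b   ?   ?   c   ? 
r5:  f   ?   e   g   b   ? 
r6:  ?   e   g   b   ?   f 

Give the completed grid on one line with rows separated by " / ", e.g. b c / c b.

(r1,c4) = e
(r1,c6) = b
(r2,c6) = e
(r3,c2) = g
(r3,c4) = f
(r3,c5) = e
(r4,c1) = e
(r4,c3) = f
(r4,c4) = d
(r4,c6) = g
(r5,c2) = c
(r5,c6) = d
(r6,c1) = c
(r6,c5) = d
(r1,c3) = c
(r3,c3) = b

g d c e f b / b f d c g e / d g b f e c / e b f d c g / f c e g b d / c e g b d f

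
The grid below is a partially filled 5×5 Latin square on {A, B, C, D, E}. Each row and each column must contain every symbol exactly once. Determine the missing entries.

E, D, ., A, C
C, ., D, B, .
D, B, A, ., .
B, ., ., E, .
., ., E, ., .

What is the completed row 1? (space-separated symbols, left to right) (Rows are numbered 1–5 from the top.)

E D B A C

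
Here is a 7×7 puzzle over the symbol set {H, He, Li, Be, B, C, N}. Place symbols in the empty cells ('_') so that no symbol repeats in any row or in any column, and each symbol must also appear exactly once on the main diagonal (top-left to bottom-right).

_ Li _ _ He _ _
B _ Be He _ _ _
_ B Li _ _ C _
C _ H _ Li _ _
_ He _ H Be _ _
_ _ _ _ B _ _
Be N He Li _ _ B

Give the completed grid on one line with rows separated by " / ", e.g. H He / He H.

H Li C B He Be N / B C Be He H N Li / He B Li Be N C H / C Be H N Li B He / N He B H Be Li C / Li H N C B He Be / Be N He Li C H B

(r4,c2) = Be
(r4,c4) = N
(r4,c7) = He
(r7,c6) = H
(r1,c1) = H
(r2,c2) = C
(r3,c4) = Be
(r4,c6) = B
(r6,c2) = H
(r6,c4) = C
(r6,c6) = He
(r7,c5) = C
(r1,c4) = B
(r6,c3) = N
(r1,c3) = C
(r5,c3) = B
(r6,c1) = Li
(r6,c7) = Be
(r1,c7) = N
(r3,c7) = H
(r5,c1) = N
(r5,c6) = Li
(r5,c7) = C
(r1,c6) = Be
(r2,c6) = N
(r2,c7) = Li
(r3,c1) = He
(r3,c5) = N
(r2,c5) = H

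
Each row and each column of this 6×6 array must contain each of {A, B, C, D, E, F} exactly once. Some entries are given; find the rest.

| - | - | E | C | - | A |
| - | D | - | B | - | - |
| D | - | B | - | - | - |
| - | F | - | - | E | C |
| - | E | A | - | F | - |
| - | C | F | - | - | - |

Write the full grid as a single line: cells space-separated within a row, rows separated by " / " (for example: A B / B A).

F B E C D A / E D C B A F / D A B F C E / B F D A E C / C E A D F B / A C F E B D

(r1,c2) = B
(r1,c5) = D
(r2,c3) = C
(r2,c5) = A
(r3,c2) = A
(r3,c5) = C
(r4,c3) = D
(r4,c4) = A
(r5,c4) = D
(r5,c6) = B
(r6,c4) = E
(r6,c5) = B
(r6,c6) = D
(r1,c1) = F
(r2,c1) = E
(r2,c6) = F
(r3,c4) = F
(r3,c6) = E
(r4,c1) = B
(r5,c1) = C
(r6,c1) = A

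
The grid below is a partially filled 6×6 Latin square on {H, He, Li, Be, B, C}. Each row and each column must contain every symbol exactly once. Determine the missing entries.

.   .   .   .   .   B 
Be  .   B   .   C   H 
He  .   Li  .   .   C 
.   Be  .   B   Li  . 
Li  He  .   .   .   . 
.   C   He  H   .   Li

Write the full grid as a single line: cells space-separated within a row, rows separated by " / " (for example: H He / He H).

Cell (r2,c2): row 2 has {H,Be,B,C}; column 2 has {He,Be,C} → Li.
Cell (r2,c4): row 2 has {H,Li,Be,B,C}; column 4 has {H,B} → He.
Cell (r3,c4): row 3 has {He,Li,C}; column 4 has {H,He,B} → Be.
Cell (r4,c6): row 4 has {Li,Be,B}; column 6 has {H,Li,B,C} → He.
Cell (r5,c4): row 5 has {He,Li}; column 4 has {H,He,Be,B} → C.
Cell (r5,c6): row 5 has {He,Li,C}; column 6 has {H,He,Li,B,C} → Be.
Cell (r6,c1): row 6 has {H,He,Li,C}; column 1 has {He,Li,Be} → B.
Cell (r6,c5): row 6 has {H,He,Li,B,C}; column 5 has {Li,C} → Be.
Cell (r1,c2): row 1 has {B}; column 2 has {He,Li,Be,C} → H.
Cell (r1,c4): row 1 has {H,B}; column 4 has {H,He,Be,B,C} → Li.
Cell (r1,c5): row 1 has {H,Li,B}; column 5 has {Li,Be,C} → He.
Cell (r3,c2): row 3 has {He,Li,Be,C}; column 2 has {H,He,Li,Be,C} → B.
Cell (r3,c5): row 3 has {He,Li,Be,B,C}; column 5 has {He,Li,Be,C} → H.
Cell (r5,c3): row 5 has {He,Li,Be,C}; column 3 has {He,Li,B} → H.
Cell (r5,c5): row 5 has {H,He,Li,Be,C}; column 5 has {H,He,Li,Be,C} → B.
Cell (r1,c1): row 1 has {H,He,Li,B}; column 1 has {He,Li,Be,B} → C.
Cell (r1,c3): row 1 has {H,He,Li,B,C}; column 3 has {H,He,Li,B} → Be.
Cell (r4,c1): row 4 has {He,Li,Be,B}; column 1 has {He,Li,Be,B,C} → H.
Cell (r4,c3): row 4 has {H,He,Li,Be,B}; column 3 has {H,He,Li,Be,B} → C.

C H Be Li He B / Be Li B He C H / He B Li Be H C / H Be C B Li He / Li He H C B Be / B C He H Be Li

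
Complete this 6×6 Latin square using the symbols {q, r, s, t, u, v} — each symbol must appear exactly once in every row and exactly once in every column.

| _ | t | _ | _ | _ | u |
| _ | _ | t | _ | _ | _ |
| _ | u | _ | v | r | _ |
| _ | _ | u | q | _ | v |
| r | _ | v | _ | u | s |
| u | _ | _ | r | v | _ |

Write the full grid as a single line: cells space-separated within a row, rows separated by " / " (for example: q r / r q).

v t r s q u / q v t u s r / t u s v r q / s r u q t v / r q v t u s / u s q r v t

(r1,c4) = s
(r1,c5) = q
(r2,c4) = u
(r2,c5) = s
(r4,c5) = t
(r5,c2) = q
(r5,c4) = t
(r6,c2) = s
(r6,c3) = q
(r6,c6) = t
(r1,c1) = v
(r1,c3) = r
(r2,c1) = q
(r2,c6) = r
(r3,c3) = s
(r3,c6) = q
(r4,c1) = s
(r4,c2) = r
(r2,c2) = v
(r3,c1) = t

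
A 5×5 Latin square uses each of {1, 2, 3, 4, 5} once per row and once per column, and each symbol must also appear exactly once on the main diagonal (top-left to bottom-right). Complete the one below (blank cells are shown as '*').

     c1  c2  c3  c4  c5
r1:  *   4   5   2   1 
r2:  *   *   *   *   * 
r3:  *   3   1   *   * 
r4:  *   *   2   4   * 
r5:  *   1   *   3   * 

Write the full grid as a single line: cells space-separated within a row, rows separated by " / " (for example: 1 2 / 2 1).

At row 1, column 1: row 1 has {1,2,4,5}; column 1 is empty so far; the diagonal has {1,4}; that leaves 3.
At row 3, column 4: row 3 has {1,3}; column 4 has {2,3,4}; that leaves 5.
At row 4, column 2: row 4 has {2,4}; column 2 has {1,3,4}; that leaves 5.
At row 4, column 5: row 4 has {2,4,5}; column 5 has {1}; that leaves 3.
At row 5, column 3: row 5 has {1,3}; column 3 has {1,2,5}; that leaves 4.
At row 2, column 2: row 2 is empty so far; column 2 has {1,3,4,5}; the diagonal has {1,3,4}; that leaves 2.
At row 2, column 3: row 2 has {2}; column 3 has {1,2,4,5}; that leaves 3.
At row 2, column 4: row 2 has {2,3}; column 4 has {2,3,4,5}; that leaves 1.
At row 4, column 1: row 4 has {2,3,4,5}; column 1 has {3}; that leaves 1.
At row 5, column 5: row 5 has {1,3,4}; column 5 has {1,3}; the diagonal has {1,2,3,4}; that leaves 5.
At row 2, column 5: row 2 has {1,2,3}; column 5 has {1,3,5}; that leaves 4.
At row 3, column 5: row 3 has {1,3,5}; column 5 has {1,3,4,5}; that leaves 2.
At row 5, column 1: row 5 has {1,3,4,5}; column 1 has {1,3}; that leaves 2.
At row 2, column 1: row 2 has {1,2,3,4}; column 1 has {1,2,3}; that leaves 5.
At row 3, column 1: row 3 has {1,2,3,5}; column 1 has {1,2,3,5}; that leaves 4.

3 4 5 2 1 / 5 2 3 1 4 / 4 3 1 5 2 / 1 5 2 4 3 / 2 1 4 3 5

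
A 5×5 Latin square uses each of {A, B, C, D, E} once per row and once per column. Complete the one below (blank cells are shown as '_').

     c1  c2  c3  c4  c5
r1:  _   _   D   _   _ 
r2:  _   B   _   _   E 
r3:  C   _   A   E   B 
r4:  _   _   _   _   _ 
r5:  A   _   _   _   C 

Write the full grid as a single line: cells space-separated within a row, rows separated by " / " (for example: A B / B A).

row 1 has {D}; column 5 has {B,C,E} — only A is left for (r1,c5).
row 2 has {B,E}; column 1 has {A,C} — only D is left for (r2,c1).
row 2 has {B,D,E}; column 3 has {A,D} — only C is left for (r2,c3).
row 2 has {B,C,D,E}; column 4 has {E} — only A is left for (r2,c4).
row 3 has {A,B,C,E}; column 2 has {B} — only D is left for (r3,c2).
row 4 is empty so far; column 5 has {A,B,C,E} — only D is left for (r4,c5).
row 5 has {A,C}; column 2 has {B,D} — only E is left for (r5,c2).
row 5 has {A,C,E}; column 3 has {A,C,D} — only B is left for (r5,c3).
row 5 has {A,B,C,E}; column 4 has {A,E} — only D is left for (r5,c4).
row 1 has {A,D}; column 2 has {B,D,E} — only C is left for (r1,c2).
row 1 has {A,C,D}; column 4 has {A,D,E} — only B is left for (r1,c4).
row 4 has {D}; column 2 has {B,C,D,E} — only A is left for (r4,c2).
row 4 has {A,D}; column 3 has {A,B,C,D} — only E is left for (r4,c3).
row 4 has {A,D,E}; column 4 has {A,B,D,E} — only C is left for (r4,c4).
row 1 has {A,B,C,D}; column 1 has {A,C,D} — only E is left for (r1,c1).
row 4 has {A,C,D,E}; column 1 has {A,C,D,E} — only B is left for (r4,c1).

E C D B A / D B C A E / C D A E B / B A E C D / A E B D C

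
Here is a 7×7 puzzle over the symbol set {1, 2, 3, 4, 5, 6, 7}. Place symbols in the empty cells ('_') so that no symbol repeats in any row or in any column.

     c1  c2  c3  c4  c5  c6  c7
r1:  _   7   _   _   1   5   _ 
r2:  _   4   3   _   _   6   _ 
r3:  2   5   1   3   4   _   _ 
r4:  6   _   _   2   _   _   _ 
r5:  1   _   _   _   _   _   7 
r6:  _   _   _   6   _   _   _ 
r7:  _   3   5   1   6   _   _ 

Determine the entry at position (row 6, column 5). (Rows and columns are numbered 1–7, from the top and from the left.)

5

Cell (r1,c4): row 1 has {1,5,7}; column 4 has {1,2,3,6} → 4.
Cell (r3,c6): row 3 has {1,2,3,4,5}; column 6 has {5,6} → 7.
Cell (r3,c7): row 3 has {1,2,3,4,5,7}; column 7 has {7} → 6.
Cell (r4,c2): row 4 has {2,6}; column 2 has {3,4,5,7} → 1.
Cell (r5,c4): row 5 has {1,7}; column 4 has {1,2,3,4,6} → 5.
Cell (r6,c2): row 6 has {6}; column 2 has {1,3,4,5,7} → 2.
Cell (r1,c1): row 1 has {1,4,5,7}; column 1 has {1,2,6} → 3.
Cell (r1,c7): row 1 has {1,3,4,5,7}; column 7 has {6,7} → 2.
Cell (r2,c4): row 2 has {3,4,6}; column 4 has {1,2,3,4,5,6} → 7.
Cell (r5,c2): row 5 has {1,5,7}; column 2 has {1,2,3,4,5,7} → 6.
Cell (r7,c7): row 7 has {1,3,5,6}; column 7 has {2,6,7} → 4.
Cell (r1,c3): row 1 has {1,2,3,4,5,7}; column 3 has {1,3,5} → 6.
Cell (r2,c1): row 2 has {3,4,6,7}; column 1 has {1,2,3,6} → 5.
Cell (r2,c5): row 2 has {3,4,5,6,7}; column 5 has {1,4,6} → 2.
Cell (r2,c7): row 2 has {2,3,4,5,6,7}; column 7 has {2,4,6,7} → 1.
Cell (r5,c5): row 5 has {1,5,6,7}; column 5 has {1,2,4,6} → 3.
Cell (r7,c1): row 7 has {1,3,4,5,6}; column 1 has {1,2,3,5,6} → 7.
Cell (r7,c6): row 7 has {1,3,4,5,6,7}; column 6 has {5,6,7} → 2.
Cell (r5,c6): row 5 has {1,3,5,6,7}; column 6 has {2,5,6,7} → 4.
Cell (r6,c1): row 6 has {2,6}; column 1 has {1,2,3,5,6,7} → 4.
Cell (r6,c3): row 6 has {2,4,6}; column 3 has {1,3,5,6} → 7.
Cell (r6,c5): row 6 has {2,4,6,7}; column 5 has {1,2,3,4,6} → 5.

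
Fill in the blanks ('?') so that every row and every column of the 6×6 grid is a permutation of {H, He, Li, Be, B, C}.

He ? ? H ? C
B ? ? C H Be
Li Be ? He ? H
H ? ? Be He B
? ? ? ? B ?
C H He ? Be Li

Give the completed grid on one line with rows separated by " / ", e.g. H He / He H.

He B Be H Li C / B He Li C H Be / Li Be B He C H / H Li C Be He B / Be C H Li B He / C H He B Be Li

(r1,c5) = Li
(r2,c3) = Li
(r3,c5) = C
(r4,c3) = C
(r5,c1) = Be
(r5,c3) = H
(r5,c4) = Li
(r5,c6) = He
(r6,c4) = B
(r1,c2) = B
(r1,c3) = Be
(r2,c2) = He
(r3,c3) = B
(r4,c2) = Li
(r5,c2) = C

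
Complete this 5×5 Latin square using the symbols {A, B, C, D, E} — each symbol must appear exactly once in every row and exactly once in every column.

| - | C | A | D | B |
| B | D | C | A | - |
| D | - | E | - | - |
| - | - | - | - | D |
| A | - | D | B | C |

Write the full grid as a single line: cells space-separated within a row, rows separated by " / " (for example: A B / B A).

E C A D B / B D C A E / D B E C A / C A B E D / A E D B C

row 1 has {A,B,C,D}; column 1 has {A,B,D} — only E is left for (r1,c1).
row 2 has {A,B,C,D}; column 5 has {B,C,D} — only E is left for (r2,c5).
row 3 has {D,E}; column 4 has {A,B,D} — only C is left for (r3,c4).
row 3 has {C,D,E}; column 5 has {B,C,D,E} — only A is left for (r3,c5).
row 4 has {D}; column 1 has {A,B,D,E} — only C is left for (r4,c1).
row 4 has {C,D}; column 3 has {A,C,D,E} — only B is left for (r4,c3).
row 4 has {B,C,D}; column 4 has {A,B,C,D} — only E is left for (r4,c4).
row 5 has {A,B,C,D}; column 2 has {C,D} — only E is left for (r5,c2).
row 3 has {A,C,D,E}; column 2 has {C,D,E} — only B is left for (r3,c2).
row 4 has {B,C,D,E}; column 2 has {B,C,D,E} — only A is left for (r4,c2).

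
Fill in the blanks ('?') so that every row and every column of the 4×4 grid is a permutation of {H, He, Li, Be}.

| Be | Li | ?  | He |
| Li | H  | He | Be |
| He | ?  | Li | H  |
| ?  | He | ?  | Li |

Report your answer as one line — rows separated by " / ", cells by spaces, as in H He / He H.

(r1,c3) = H
(r3,c2) = Be
(r4,c1) = H
(r4,c3) = Be

Be Li H He / Li H He Be / He Be Li H / H He Be Li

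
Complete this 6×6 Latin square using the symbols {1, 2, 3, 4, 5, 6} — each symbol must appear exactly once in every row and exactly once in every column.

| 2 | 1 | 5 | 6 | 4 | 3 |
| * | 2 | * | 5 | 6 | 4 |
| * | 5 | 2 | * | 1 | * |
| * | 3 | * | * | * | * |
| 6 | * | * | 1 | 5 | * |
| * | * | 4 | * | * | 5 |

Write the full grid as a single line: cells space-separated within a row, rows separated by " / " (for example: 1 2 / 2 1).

2 1 5 6 4 3 / 3 2 1 5 6 4 / 4 5 2 3 1 6 / 5 3 6 4 2 1 / 6 4 3 1 5 2 / 1 6 4 2 3 5

Cell (r3,c6): row 3 has {1,2,5}; column 6 has {3,4,5} → 6.
Cell (r4,c5): row 4 has {3}; column 5 has {1,4,5,6} → 2.
Cell (r4,c6): row 4 has {2,3}; column 6 has {3,4,5,6} → 1.
Cell (r5,c2): row 5 has {1,5,6}; column 2 has {1,2,3,5} → 4.
Cell (r5,c3): row 5 has {1,4,5,6}; column 3 has {2,4,5} → 3.
Cell (r5,c6): row 5 has {1,3,4,5,6}; column 6 has {1,3,4,5,6} → 2.
Cell (r6,c2): row 6 has {4,5}; column 2 has {1,2,3,4,5} → 6.
Cell (r6,c5): row 6 has {4,5,6}; column 5 has {1,2,4,5,6} → 3.
Cell (r2,c3): row 2 has {2,4,5,6}; column 3 has {2,3,4,5} → 1.
Cell (r4,c3): row 4 has {1,2,3}; column 3 has {1,2,3,4,5} → 6.
Cell (r4,c4): row 4 has {1,2,3,6}; column 4 has {1,5,6} → 4.
Cell (r6,c1): row 6 has {3,4,5,6}; column 1 has {2,6} → 1.
Cell (r6,c4): row 6 has {1,3,4,5,6}; column 4 has {1,4,5,6} → 2.
Cell (r2,c1): row 2 has {1,2,4,5,6}; column 1 has {1,2,6} → 3.
Cell (r3,c1): row 3 has {1,2,5,6}; column 1 has {1,2,3,6} → 4.
Cell (r3,c4): row 3 has {1,2,4,5,6}; column 4 has {1,2,4,5,6} → 3.
Cell (r4,c1): row 4 has {1,2,3,4,6}; column 1 has {1,2,3,4,6} → 5.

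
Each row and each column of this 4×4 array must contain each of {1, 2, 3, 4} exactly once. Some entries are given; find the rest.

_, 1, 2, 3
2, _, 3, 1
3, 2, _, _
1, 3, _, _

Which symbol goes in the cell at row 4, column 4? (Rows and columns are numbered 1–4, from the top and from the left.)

2

(r1,c1) = 4
(r2,c2) = 4
(r3,c4) = 4
(r4,c3) = 4
(r4,c4) = 2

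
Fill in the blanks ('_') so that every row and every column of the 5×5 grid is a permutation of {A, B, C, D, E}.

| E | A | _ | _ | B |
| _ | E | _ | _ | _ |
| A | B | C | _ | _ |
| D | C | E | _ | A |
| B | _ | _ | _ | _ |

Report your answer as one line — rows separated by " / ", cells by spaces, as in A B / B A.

E A D C B / C E B A D / A B C D E / D C E B A / B D A E C

(r1,c3) = D
(r1,c4) = C
(r2,c1) = C
(r2,c5) = D
(r3,c5) = E
(r4,c4) = B
(r5,c2) = D
(r5,c3) = A
(r5,c4) = E
(r5,c5) = C
(r2,c3) = B
(r2,c4) = A
(r3,c4) = D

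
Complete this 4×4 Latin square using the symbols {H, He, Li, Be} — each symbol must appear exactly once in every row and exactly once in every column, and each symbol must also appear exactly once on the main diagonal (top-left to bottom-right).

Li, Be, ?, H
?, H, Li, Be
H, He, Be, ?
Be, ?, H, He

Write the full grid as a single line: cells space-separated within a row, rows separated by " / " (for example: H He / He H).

Li Be He H / He H Li Be / H He Be Li / Be Li H He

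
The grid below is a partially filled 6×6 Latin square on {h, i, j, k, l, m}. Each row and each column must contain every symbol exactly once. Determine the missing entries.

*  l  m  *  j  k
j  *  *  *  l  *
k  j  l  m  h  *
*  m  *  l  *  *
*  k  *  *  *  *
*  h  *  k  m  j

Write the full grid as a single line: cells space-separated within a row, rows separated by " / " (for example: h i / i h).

h l m i j k / j i k h l m / k j l m h i / i m j l k h / m k h j i l / l h i k m j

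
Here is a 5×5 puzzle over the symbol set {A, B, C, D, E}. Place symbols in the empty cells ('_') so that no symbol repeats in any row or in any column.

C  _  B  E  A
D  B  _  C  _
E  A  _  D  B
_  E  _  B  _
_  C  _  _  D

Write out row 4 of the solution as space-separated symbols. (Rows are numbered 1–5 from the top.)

A E D B C

Cell (r1,c2): row 1 has {A,B,C,E}; column 2 has {A,B,C,E} → D.
Cell (r2,c5): row 2 has {B,C,D}; column 5 has {A,B,D} → E.
Cell (r3,c3): row 3 has {A,B,D,E}; column 3 has {B} → C.
Cell (r4,c1): row 4 has {B,E}; column 1 has {C,D,E} → A.
Cell (r4,c3): row 4 has {A,B,E}; column 3 has {B,C} → D.
Cell (r4,c5): row 4 has {A,B,D,E}; column 5 has {A,B,D,E} → C.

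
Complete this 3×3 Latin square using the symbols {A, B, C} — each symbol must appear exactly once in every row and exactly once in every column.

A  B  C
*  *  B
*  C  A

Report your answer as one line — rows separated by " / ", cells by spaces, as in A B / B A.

(r2,c1) = C
(r2,c2) = A
(r3,c1) = B

A B C / C A B / B C A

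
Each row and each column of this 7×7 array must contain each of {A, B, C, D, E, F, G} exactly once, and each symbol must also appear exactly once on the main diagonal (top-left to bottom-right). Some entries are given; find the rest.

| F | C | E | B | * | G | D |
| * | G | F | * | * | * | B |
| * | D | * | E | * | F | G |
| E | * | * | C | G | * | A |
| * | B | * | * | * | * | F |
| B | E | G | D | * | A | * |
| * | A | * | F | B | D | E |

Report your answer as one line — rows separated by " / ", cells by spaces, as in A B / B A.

(r1,c5) = A
(r2,c4) = A
(r3,c3) = B
(r3,c5) = C
(r4,c2) = F
(r4,c3) = D
(r4,c6) = B
(r5,c4) = G
(r5,c5) = D
(r6,c5) = F
(r6,c7) = C
(r7,c3) = C
(r2,c5) = E
(r2,c6) = C
(r3,c1) = A
(r5,c1) = C
(r5,c3) = A
(r5,c6) = E
(r7,c1) = G
(r2,c1) = D

F C E B A G D / D G F A E C B / A D B E C F G / E F D C G B A / C B A G D E F / B E G D F A C / G A C F B D E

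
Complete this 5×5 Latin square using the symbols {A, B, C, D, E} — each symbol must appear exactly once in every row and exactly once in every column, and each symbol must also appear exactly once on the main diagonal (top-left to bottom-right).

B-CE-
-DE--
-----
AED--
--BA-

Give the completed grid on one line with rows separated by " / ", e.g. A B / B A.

Cell (r1,c2): row 1 has {B,C,E}; column 2 has {D,E} → A.
Cell (r1,c5): row 1 has {A,B,C,E}; column 5 is empty so far → D.
Cell (r2,c1): row 2 has {D,E}; column 1 has {A,B} → C.
Cell (r2,c4): row 2 has {C,D,E}; column 4 has {A,E} → B.
Cell (r2,c5): row 2 has {B,C,D,E}; column 5 has {D} → A.
Cell (r3,c3): row 3 is empty so far; column 3 has {B,C,D,E}; the diagonal has {B,D} → A.
Cell (r4,c4): row 4 has {A,D,E}; column 4 has {A,B,E}; the diagonal has {A,B,D} → C.
Cell (r4,c5): row 4 has {A,C,D,E}; column 5 has {A,D} → B.
Cell (r5,c2): row 5 has {A,B}; column 2 has {A,D,E} → C.
Cell (r5,c5): row 5 has {A,B,C}; column 5 has {A,B,D}; the diagonal has {A,B,C,D} → E.
Cell (r3,c2): row 3 has {A}; column 2 has {A,C,D,E} → B.
Cell (r3,c4): row 3 has {A,B}; column 4 has {A,B,C,E} → D.
Cell (r3,c5): row 3 has {A,B,D}; column 5 has {A,B,D,E} → C.
Cell (r5,c1): row 5 has {A,B,C,E}; column 1 has {A,B,C} → D.
Cell (r3,c1): row 3 has {A,B,C,D}; column 1 has {A,B,C,D} → E.

B A C E D / C D E B A / E B A D C / A E D C B / D C B A E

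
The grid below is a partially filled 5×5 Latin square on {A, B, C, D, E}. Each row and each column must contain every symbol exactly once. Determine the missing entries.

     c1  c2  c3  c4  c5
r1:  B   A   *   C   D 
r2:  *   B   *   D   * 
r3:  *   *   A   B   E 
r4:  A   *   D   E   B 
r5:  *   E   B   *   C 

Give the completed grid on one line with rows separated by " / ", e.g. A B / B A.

B A E C D / E B C D A / C D A B E / A C D E B / D E B A C

(r1,c3): row 1 has {A,B,C,D}; column 3 has {A,B,D}, so it must be E.
(r2,c3): row 2 has {B,D}; column 3 has {A,B,D,E}, so it must be C.
(r2,c5): row 2 has {B,C,D}; column 5 has {B,C,D,E}, so it must be A.
(r4,c2): row 4 has {A,B,D,E}; column 2 has {A,B,E}, so it must be C.
(r5,c1): row 5 has {B,C,E}; column 1 has {A,B}, so it must be D.
(r5,c4): row 5 has {B,C,D,E}; column 4 has {B,C,D,E}, so it must be A.
(r2,c1): row 2 has {A,B,C,D}; column 1 has {A,B,D}, so it must be E.
(r3,c1): row 3 has {A,B,E}; column 1 has {A,B,D,E}, so it must be C.
(r3,c2): row 3 has {A,B,C,E}; column 2 has {A,B,C,E}, so it must be D.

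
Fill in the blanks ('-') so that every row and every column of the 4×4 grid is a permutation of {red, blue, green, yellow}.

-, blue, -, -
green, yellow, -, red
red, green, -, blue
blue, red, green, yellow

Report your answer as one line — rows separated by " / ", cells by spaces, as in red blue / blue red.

yellow blue red green / green yellow blue red / red green yellow blue / blue red green yellow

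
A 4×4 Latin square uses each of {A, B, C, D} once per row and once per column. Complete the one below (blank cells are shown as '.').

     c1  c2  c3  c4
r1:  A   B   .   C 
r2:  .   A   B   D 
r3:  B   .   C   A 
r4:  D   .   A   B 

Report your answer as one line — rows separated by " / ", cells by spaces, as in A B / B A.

A B D C / C A B D / B D C A / D C A B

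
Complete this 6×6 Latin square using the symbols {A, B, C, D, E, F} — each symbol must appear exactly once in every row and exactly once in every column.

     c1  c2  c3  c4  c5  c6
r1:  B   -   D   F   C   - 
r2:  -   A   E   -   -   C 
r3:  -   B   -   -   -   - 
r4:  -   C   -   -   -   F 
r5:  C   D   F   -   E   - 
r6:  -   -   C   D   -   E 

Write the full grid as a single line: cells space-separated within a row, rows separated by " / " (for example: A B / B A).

(r1,c2): row 1 has {B,C,D,F}; column 2 has {A,B,C,D}, so it must be E.
(r1,c6): row 1 has {B,C,D,E,F}; column 6 has {C,E,F}, so it must be A.
(r2,c4): row 2 has {A,C,E}; column 4 has {D,F}, so it must be B.
(r3,c3): row 3 has {B}; column 3 has {C,D,E,F}, so it must be A.
(r3,c6): row 3 has {A,B}; column 6 has {A,C,E,F}, so it must be D.
(r4,c3): row 4 has {C,F}; column 3 has {A,C,D,E,F}, so it must be B.
(r5,c4): row 5 has {C,D,E,F}; column 4 has {B,D,F}, so it must be A.
(r5,c6): row 5 has {A,C,D,E,F}; column 6 has {A,C,D,E,F}, so it must be B.
(r6,c2): row 6 has {C,D,E}; column 2 has {A,B,C,D,E}, so it must be F.
(r3,c5): row 3 has {A,B,D}; column 5 has {C,E}, so it must be F.
(r4,c4): row 4 has {B,C,F}; column 4 has {A,B,D,F}, so it must be E.
(r6,c1): row 6 has {C,D,E,F}; column 1 has {B,C}, so it must be A.
(r6,c5): row 6 has {A,C,D,E,F}; column 5 has {C,E,F}, so it must be B.
(r2,c5): row 2 has {A,B,C,E}; column 5 has {B,C,E,F}, so it must be D.
(r3,c1): row 3 has {A,B,D,F}; column 1 has {A,B,C}, so it must be E.
(r3,c4): row 3 has {A,B,D,E,F}; column 4 has {A,B,D,E,F}, so it must be C.
(r4,c1): row 4 has {B,C,E,F}; column 1 has {A,B,C,E}, so it must be D.
(r4,c5): row 4 has {B,C,D,E,F}; column 5 has {B,C,D,E,F}, so it must be A.
(r2,c1): row 2 has {A,B,C,D,E}; column 1 has {A,B,C,D,E}, so it must be F.

B E D F C A / F A E B D C / E B A C F D / D C B E A F / C D F A E B / A F C D B E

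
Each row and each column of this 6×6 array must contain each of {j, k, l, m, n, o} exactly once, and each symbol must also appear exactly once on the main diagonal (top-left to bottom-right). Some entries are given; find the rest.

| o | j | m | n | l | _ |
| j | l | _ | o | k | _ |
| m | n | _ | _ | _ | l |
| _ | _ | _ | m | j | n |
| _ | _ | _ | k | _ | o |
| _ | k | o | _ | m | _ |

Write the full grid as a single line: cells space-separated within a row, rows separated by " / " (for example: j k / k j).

At row 1, column 6: row 1 has {j,l,m,n,o}; column 6 has {l,n,o}; that leaves k.
At row 2, column 3: row 2 has {j,k,l,o}; column 3 has {m,o}; that leaves n.
At row 2, column 6: row 2 has {j,k,l,n,o}; column 6 has {k,l,n,o}; that leaves m.
At row 3, column 4: row 3 has {l,m,n}; column 4 has {k,m,n,o}; that leaves j.
At row 3, column 5: row 3 has {j,l,m,n}; column 5 has {j,k,l,m}; that leaves o.
At row 4, column 2: row 4 has {j,m,n}; column 2 has {j,k,l,n}; that leaves o.
At row 5, column 2: row 5 has {k,o}; column 2 has {j,k,l,n,o}; that leaves m.
At row 5, column 5: row 5 has {k,m,o}; column 5 has {j,k,l,m,o}; the diagonal has {l,m,o}; that leaves n.
At row 6, column 4: row 6 has {k,m,o}; column 4 has {j,k,m,n,o}; that leaves l.
At row 6, column 6: row 6 has {k,l,m,o}; column 6 has {k,l,m,n,o}; the diagonal has {l,m,n,o}; that leaves j.
At row 3, column 3: row 3 has {j,l,m,n,o}; column 3 has {m,n,o}; the diagonal has {j,l,m,n,o}; that leaves k.
At row 4, column 3: row 4 has {j,m,n,o}; column 3 has {k,m,n,o}; that leaves l.
At row 5, column 1: row 5 has {k,m,n,o}; column 1 has {j,m,o}; that leaves l.
At row 5, column 3: row 5 has {k,l,m,n,o}; column 3 has {k,l,m,n,o}; that leaves j.
At row 6, column 1: row 6 has {j,k,l,m,o}; column 1 has {j,l,m,o}; that leaves n.
At row 4, column 1: row 4 has {j,l,m,n,o}; column 1 has {j,l,m,n,o}; that leaves k.

o j m n l k / j l n o k m / m n k j o l / k o l m j n / l m j k n o / n k o l m j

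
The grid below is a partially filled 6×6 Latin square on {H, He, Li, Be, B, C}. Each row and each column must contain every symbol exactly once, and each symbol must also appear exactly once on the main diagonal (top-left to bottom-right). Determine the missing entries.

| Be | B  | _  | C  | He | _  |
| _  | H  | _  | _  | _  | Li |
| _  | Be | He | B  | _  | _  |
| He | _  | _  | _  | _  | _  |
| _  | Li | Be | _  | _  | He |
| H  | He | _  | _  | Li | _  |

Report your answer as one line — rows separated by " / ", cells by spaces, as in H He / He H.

Be B Li C He H / C H B He Be Li / Li Be He B H C / He C H Li B Be / B Li Be H C He / H He C Be Li B

Cell (r1,c6): row 1 has {He,Be,B,C}; column 6 has {He,Li} → H.
Cell (r3,c6): row 3 has {He,Be,B}; column 6 has {H,He,Li} → C.
Cell (r4,c2): row 4 has {He}; column 2 has {H,He,Li,Be,B} → C.
Cell (r4,c4): row 4 has {He,C}; column 4 has {B,C}; the diagonal has {H,He,Be} → Li.
Cell (r5,c4): row 5 has {He,Li,Be}; column 4 has {Li,B,C} → H.
Cell (r6,c4): row 6 has {H,He,Li}; column 4 has {H,Li,B,C} → Be.
Cell (r6,c6): row 6 has {H,He,Li,Be}; column 6 has {H,He,Li,C}; the diagonal has {H,He,Li,Be} → B.
Cell (r1,c3): row 1 has {H,He,Be,B,C}; column 3 has {He,Be} → Li.
Cell (r2,c4): row 2 has {H,Li}; column 4 has {H,Li,Be,B,C} → He.
Cell (r3,c1): row 3 has {He,Be,B,C}; column 1 has {H,He,Be} → Li.
Cell (r3,c5): row 3 has {He,Li,Be,B,C}; column 5 has {He,Li} → H.
Cell (r4,c6): row 4 has {He,Li,C}; column 6 has {H,He,Li,B,C} → Be.
Cell (r5,c5): row 5 has {H,He,Li,Be}; column 5 has {H,He,Li}; the diagonal has {H,He,Li,Be,B} → C.
Cell (r6,c3): row 6 has {H,He,Li,Be,B}; column 3 has {He,Li,Be} → C.
Cell (r2,c3): row 2 has {H,He,Li}; column 3 has {He,Li,Be,C} → B.
Cell (r2,c5): row 2 has {H,He,Li,B}; column 5 has {H,He,Li,C} → Be.
Cell (r4,c3): row 4 has {He,Li,Be,C}; column 3 has {He,Li,Be,B,C} → H.
Cell (r4,c5): row 4 has {H,He,Li,Be,C}; column 5 has {H,He,Li,Be,C} → B.
Cell (r5,c1): row 5 has {H,He,Li,Be,C}; column 1 has {H,He,Li,Be} → B.
Cell (r2,c1): row 2 has {H,He,Li,Be,B}; column 1 has {H,He,Li,Be,B} → C.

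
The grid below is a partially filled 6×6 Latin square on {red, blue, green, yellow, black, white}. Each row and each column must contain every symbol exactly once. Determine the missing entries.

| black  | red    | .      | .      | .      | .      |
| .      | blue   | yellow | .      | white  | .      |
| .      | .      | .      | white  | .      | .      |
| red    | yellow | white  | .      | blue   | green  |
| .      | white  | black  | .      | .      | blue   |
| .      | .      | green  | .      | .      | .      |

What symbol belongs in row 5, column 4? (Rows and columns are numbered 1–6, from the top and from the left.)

green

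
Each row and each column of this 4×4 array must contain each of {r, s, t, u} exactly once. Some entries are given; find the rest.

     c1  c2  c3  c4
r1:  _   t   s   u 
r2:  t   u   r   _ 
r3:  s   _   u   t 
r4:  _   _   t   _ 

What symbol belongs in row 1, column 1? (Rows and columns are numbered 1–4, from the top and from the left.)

r

(r1,c1): row 1 has {s,t,u}; column 1 has {s,t}, so it must be r.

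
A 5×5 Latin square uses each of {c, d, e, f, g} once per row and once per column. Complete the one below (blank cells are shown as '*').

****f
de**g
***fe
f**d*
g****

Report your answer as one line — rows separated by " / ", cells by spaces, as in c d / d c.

At row 2, column 4: row 2 has {d,e,g}; column 4 has {d,f}; that leaves c.
At row 3, column 1: row 3 has {e,f}; column 1 has {d,f,g}; that leaves c.
At row 4, column 5: row 4 has {d,f}; column 5 has {e,f,g}; that leaves c.
At row 5, column 4: row 5 has {g}; column 4 has {c,d,f}; that leaves e.
At row 5, column 5: row 5 has {e,g}; column 5 has {c,e,f,g}; that leaves d.
At row 1, column 1: row 1 has {f}; column 1 has {c,d,f,g}; that leaves e.
At row 1, column 4: row 1 has {e,f}; column 4 has {c,d,e,f}; that leaves g.
At row 2, column 3: row 2 has {c,d,e,g}; column 3 is empty so far; that leaves f.
At row 4, column 2: row 4 has {c,d,f}; column 2 has {e}; that leaves g.
At row 4, column 3: row 4 has {c,d,f,g}; column 3 has {f}; that leaves e.
At row 5, column 3: row 5 has {d,e,g}; column 3 has {e,f}; that leaves c.
At row 1, column 3: row 1 has {e,f,g}; column 3 has {c,e,f}; that leaves d.
At row 3, column 2: row 3 has {c,e,f}; column 2 has {e,g}; that leaves d.
At row 3, column 3: row 3 has {c,d,e,f}; column 3 has {c,d,e,f}; that leaves g.
At row 5, column 2: row 5 has {c,d,e,g}; column 2 has {d,e,g}; that leaves f.
At row 1, column 2: row 1 has {d,e,f,g}; column 2 has {d,e,f,g}; that leaves c.

e c d g f / d e f c g / c d g f e / f g e d c / g f c e d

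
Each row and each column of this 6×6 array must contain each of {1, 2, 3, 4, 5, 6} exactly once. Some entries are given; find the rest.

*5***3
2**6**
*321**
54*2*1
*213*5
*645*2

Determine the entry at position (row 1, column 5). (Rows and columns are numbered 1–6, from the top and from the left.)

2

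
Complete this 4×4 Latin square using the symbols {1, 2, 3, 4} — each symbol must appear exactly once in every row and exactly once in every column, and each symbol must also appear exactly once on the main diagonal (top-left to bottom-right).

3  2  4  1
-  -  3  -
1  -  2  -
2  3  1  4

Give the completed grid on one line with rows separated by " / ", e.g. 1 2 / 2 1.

3 2 4 1 / 4 1 3 2 / 1 4 2 3 / 2 3 1 4

(r2,c1): row 2 has {3}; column 1 has {1,2,3}, so it must be 4.
(r2,c2): row 2 has {3,4}; column 2 has {2,3}; the diagonal has {2,3,4}, so it must be 1.
(r2,c4): row 2 has {1,3,4}; column 4 has {1,4}, so it must be 2.
(r3,c2): row 3 has {1,2}; column 2 has {1,2,3}, so it must be 4.
(r3,c4): row 3 has {1,2,4}; column 4 has {1,2,4}, so it must be 3.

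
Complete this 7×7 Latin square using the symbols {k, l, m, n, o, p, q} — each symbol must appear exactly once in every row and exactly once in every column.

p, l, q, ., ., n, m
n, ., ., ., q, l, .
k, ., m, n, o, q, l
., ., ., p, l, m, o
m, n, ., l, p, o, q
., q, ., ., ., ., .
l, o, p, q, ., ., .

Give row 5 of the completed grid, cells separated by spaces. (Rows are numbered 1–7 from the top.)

(r1,c5): row 1 has {l,m,n,p,q}; column 5 has {l,o,p,q}, so it must be k.
(r3,c2): row 3 has {k,l,m,n,o,q}; column 2 has {l,n,o,q}, so it must be p.
(r4,c1): row 4 has {l,m,o,p}; column 1 has {k,l,m,n,p}, so it must be q.
(r4,c2): row 4 has {l,m,o,p,q}; column 2 has {l,n,o,p,q}, so it must be k.
(r4,c3): row 4 has {k,l,m,o,p,q}; column 3 has {m,p,q}, so it must be n.
(r5,c3): row 5 has {l,m,n,o,p,q}; column 3 has {m,n,p,q}, so it must be k.

m n k l p o q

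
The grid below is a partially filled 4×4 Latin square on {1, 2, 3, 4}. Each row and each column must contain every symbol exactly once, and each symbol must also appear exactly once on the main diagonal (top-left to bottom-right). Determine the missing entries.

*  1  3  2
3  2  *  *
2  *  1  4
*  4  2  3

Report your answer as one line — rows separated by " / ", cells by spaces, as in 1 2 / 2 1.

(r1,c1): row 1 has {1,2,3}; column 1 has {2,3}; the diagonal has {1,2,3}, so it must be 4.
(r2,c3): row 2 has {2,3}; column 3 has {1,2,3}, so it must be 4.
(r2,c4): row 2 has {2,3,4}; column 4 has {2,3,4}, so it must be 1.
(r3,c2): row 3 has {1,2,4}; column 2 has {1,2,4}, so it must be 3.
(r4,c1): row 4 has {2,3,4}; column 1 has {2,3,4}, so it must be 1.

4 1 3 2 / 3 2 4 1 / 2 3 1 4 / 1 4 2 3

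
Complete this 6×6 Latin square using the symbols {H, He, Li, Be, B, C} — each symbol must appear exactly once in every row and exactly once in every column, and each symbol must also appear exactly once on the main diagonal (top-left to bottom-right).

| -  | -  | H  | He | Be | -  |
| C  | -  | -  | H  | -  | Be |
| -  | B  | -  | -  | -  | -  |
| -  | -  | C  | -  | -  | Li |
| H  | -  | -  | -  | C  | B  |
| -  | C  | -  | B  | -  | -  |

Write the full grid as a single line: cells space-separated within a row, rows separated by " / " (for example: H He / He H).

B Li H He Be C / C He B H Li Be / Be B Li C H He / He H C Be B Li / H Be He Li C B / Li C Be B He H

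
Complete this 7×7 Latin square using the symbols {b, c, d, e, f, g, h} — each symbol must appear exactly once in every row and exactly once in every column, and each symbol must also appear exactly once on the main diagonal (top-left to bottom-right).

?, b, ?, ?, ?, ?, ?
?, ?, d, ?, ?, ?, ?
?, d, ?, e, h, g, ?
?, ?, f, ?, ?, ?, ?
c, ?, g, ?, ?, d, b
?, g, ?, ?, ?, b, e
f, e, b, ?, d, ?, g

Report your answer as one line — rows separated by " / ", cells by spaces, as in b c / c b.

h b e g c f d / e f d b g h c / b d c e h g f / g c f d b e h / c h g f e d b / d g h c f b e / f e b h d c g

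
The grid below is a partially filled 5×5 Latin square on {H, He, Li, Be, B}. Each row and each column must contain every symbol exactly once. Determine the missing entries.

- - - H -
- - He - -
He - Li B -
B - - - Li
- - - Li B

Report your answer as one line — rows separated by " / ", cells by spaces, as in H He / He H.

Cell (r2,c4): row 2 has {He}; column 4 has {H,Li,B} → Be.
Cell (r2,c5): row 2 has {He,Be}; column 5 has {Li,B} → H.
Cell (r3,c5): row 3 has {He,Li,B}; column 5 has {H,Li,B} → Be.
Cell (r4,c4): row 4 has {Li,B}; column 4 has {H,Li,Be,B} → He.
Cell (r1,c5): row 1 has {H}; column 5 has {H,Li,Be,B} → He.
Cell (r2,c1): row 2 has {H,He,Be}; column 1 has {He,B} → Li.
Cell (r2,c2): row 2 has {H,He,Li,Be}; column 2 is empty so far → B.
Cell (r3,c2): row 3 has {He,Li,Be,B}; column 2 has {B} → H.
Cell (r4,c2): row 4 has {He,Li,B}; column 2 has {H,B} → Be.
Cell (r4,c3): row 4 has {He,Li,Be,B}; column 3 has {He,Li} → H.
Cell (r5,c2): row 5 has {Li,B}; column 2 has {H,Be,B} → He.
Cell (r5,c3): row 5 has {He,Li,B}; column 3 has {H,He,Li} → Be.
Cell (r1,c1): row 1 has {H,He}; column 1 has {He,Li,B} → Be.
Cell (r1,c2): row 1 has {H,He,Be}; column 2 has {H,He,Be,B} → Li.
Cell (r1,c3): row 1 has {H,He,Li,Be}; column 3 has {H,He,Li,Be} → B.
Cell (r5,c1): row 5 has {He,Li,Be,B}; column 1 has {He,Li,Be,B} → H.

Be Li B H He / Li B He Be H / He H Li B Be / B Be H He Li / H He Be Li B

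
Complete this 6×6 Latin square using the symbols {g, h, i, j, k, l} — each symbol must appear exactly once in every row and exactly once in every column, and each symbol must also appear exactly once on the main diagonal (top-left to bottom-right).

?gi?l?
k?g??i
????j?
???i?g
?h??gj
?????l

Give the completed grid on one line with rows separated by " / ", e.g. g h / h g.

(r2,c2) = j
(r2,c5) = h
(r4,c5) = k
(r6,c5) = i
(r1,c1) = h
(r1,c6) = k
(r2,c4) = l
(r3,c3) = k
(r3,c6) = h
(r4,c2) = l
(r5,c3) = l
(r5,c4) = k
(r6,c2) = k
(r1,c4) = j
(r3,c2) = i
(r3,c4) = g
(r4,c1) = j
(r4,c3) = h
(r5,c1) = i
(r6,c1) = g
(r6,c3) = j
(r6,c4) = h
(r3,c1) = l

h g i j l k / k j g l h i / l i k g j h / j l h i k g / i h l k g j / g k j h i l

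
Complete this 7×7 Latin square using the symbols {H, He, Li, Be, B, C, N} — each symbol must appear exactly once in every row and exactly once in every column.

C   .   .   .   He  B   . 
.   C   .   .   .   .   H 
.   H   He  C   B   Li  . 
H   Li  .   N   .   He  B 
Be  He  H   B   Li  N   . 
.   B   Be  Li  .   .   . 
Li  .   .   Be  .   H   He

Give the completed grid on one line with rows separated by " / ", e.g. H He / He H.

C Be N H He B Li / B C Li He N Be H / N H He C B Li Be / H Li C N Be He B / Be He H B Li N C / He B Be Li H C N / Li N B Be C H He

(r1,c4) = H
(r2,c4) = He
(r2,c6) = Be
(r3,c1) = N
(r3,c7) = Be
(r4,c3) = C
(r4,c5) = Be
(r5,c7) = C
(r6,c1) = He
(r6,c6) = C
(r6,c7) = N
(r7,c2) = N
(r7,c3) = B
(r7,c5) = C
(r1,c2) = Be
(r1,c7) = Li
(r2,c1) = B
(r2,c5) = N
(r6,c5) = H
(r1,c3) = N
(r2,c3) = Li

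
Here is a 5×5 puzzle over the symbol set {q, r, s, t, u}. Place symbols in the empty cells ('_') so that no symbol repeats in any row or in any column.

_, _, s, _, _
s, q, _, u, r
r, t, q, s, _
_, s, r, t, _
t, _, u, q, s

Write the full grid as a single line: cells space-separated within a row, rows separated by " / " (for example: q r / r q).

q u s r t / s q t u r / r t q s u / u s r t q / t r u q s

(r1,c4) = r
(r2,c3) = t
(r3,c5) = u
(r4,c5) = q
(r5,c2) = r
(r1,c2) = u
(r1,c5) = t
(r4,c1) = u
(r1,c1) = q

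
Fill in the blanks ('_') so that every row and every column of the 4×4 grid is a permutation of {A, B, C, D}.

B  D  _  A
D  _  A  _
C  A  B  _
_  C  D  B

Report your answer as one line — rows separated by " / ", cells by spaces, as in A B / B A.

B D C A / D B A C / C A B D / A C D B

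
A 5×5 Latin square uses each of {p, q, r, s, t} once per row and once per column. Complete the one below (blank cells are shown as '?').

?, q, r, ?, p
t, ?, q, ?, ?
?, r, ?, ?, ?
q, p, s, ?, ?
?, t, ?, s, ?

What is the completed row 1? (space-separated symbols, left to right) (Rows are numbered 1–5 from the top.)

s q r t p

(r1,c1) = s
(r1,c4) = t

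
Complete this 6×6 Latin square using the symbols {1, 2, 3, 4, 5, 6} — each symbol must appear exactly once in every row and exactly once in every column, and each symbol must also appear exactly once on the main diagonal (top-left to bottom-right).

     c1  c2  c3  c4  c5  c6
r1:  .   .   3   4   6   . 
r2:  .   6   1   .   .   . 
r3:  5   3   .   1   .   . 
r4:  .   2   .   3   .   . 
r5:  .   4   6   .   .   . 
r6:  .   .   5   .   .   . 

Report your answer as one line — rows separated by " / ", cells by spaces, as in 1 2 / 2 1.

(r4,c3) = 4
(r6,c2) = 1
(r1,c2) = 5
(r3,c3) = 2
(r3,c5) = 4
(r3,c6) = 6
(r6,c6) = 4
(r1,c1) = 1
(r1,c6) = 2
(r4,c1) = 6
(r5,c5) = 5
(r4,c5) = 1
(r4,c6) = 5
(r5,c4) = 2
(r6,c4) = 6
(r2,c4) = 5
(r2,c6) = 3
(r5,c1) = 3
(r5,c6) = 1
(r6,c1) = 2
(r6,c5) = 3
(r2,c1) = 4
(r2,c5) = 2

1 5 3 4 6 2 / 4 6 1 5 2 3 / 5 3 2 1 4 6 / 6 2 4 3 1 5 / 3 4 6 2 5 1 / 2 1 5 6 3 4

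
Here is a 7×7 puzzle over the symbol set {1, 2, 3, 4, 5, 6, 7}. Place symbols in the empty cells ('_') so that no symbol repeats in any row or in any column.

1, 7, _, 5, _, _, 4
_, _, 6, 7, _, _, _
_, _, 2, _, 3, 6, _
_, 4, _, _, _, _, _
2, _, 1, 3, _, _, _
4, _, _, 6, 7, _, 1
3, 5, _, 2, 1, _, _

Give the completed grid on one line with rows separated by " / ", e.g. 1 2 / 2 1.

1 7 3 5 6 2 4 / 5 3 6 7 4 1 2 / 7 1 2 4 3 6 5 / 6 4 7 1 2 5 3 / 2 6 1 3 5 4 7 / 4 2 5 6 7 3 1 / 3 5 4 2 1 7 6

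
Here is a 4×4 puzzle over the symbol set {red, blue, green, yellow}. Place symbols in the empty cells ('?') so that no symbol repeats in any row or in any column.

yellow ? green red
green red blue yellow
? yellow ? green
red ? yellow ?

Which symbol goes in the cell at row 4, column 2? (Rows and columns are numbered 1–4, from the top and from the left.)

green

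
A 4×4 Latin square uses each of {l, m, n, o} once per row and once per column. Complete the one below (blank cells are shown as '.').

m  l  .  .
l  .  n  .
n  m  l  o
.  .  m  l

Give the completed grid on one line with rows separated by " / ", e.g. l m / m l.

At row 1, column 3: row 1 has {l,m}; column 3 has {l,m,n}; that leaves o.
At row 1, column 4: row 1 has {l,m,o}; column 4 has {l,o}; that leaves n.
At row 2, column 2: row 2 has {l,n}; column 2 has {l,m}; that leaves o.
At row 2, column 4: row 2 has {l,n,o}; column 4 has {l,n,o}; that leaves m.
At row 4, column 1: row 4 has {l,m}; column 1 has {l,m,n}; that leaves o.
At row 4, column 2: row 4 has {l,m,o}; column 2 has {l,m,o}; that leaves n.

m l o n / l o n m / n m l o / o n m l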